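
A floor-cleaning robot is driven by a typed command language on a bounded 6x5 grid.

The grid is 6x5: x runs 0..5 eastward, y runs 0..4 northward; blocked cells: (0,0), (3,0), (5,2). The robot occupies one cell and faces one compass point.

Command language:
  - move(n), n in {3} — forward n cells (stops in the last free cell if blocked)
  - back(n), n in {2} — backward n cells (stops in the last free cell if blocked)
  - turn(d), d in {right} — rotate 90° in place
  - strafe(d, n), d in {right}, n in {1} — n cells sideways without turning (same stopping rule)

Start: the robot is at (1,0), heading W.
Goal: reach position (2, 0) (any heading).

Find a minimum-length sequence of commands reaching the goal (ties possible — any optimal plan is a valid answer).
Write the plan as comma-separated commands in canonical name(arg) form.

back(2)

begin: at (1,0), heading W
step 1 (back(2)): at (2,0), heading W
nothing shorter than 1 reaches the goal.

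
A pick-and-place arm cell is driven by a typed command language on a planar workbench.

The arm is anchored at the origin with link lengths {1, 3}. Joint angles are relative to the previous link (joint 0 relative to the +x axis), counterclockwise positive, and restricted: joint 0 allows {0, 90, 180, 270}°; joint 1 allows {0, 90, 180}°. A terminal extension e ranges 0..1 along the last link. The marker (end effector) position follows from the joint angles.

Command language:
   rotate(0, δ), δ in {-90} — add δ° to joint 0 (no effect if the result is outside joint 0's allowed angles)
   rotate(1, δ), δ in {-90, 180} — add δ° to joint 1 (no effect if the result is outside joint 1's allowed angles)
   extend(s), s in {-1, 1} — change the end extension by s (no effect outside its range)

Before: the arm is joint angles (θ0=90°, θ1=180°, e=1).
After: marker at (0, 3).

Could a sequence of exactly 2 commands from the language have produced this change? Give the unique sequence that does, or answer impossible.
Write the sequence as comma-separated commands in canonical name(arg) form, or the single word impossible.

from: joint angles (θ0=90°, θ1=180°, e=1)
t=1 rotate(0, -90) ⇒ joint angles (θ0=0°, θ1=180°, e=1)
t=2 rotate(0, -90) ⇒ joint angles (θ0=270°, θ1=180°, e=1)
uniquely the one of 25 2-step routes that fits.

rotate(0, -90), rotate(0, -90)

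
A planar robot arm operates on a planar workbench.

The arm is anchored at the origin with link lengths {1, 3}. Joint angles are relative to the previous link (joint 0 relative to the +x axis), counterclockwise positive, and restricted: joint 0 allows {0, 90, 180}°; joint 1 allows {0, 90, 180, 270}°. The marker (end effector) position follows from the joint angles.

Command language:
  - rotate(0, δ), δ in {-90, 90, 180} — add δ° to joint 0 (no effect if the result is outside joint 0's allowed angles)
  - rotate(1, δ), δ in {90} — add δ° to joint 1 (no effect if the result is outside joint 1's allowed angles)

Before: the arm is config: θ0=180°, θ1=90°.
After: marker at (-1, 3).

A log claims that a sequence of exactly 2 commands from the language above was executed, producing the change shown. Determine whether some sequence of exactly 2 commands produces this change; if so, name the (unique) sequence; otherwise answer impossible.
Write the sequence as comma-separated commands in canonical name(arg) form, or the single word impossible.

t0: config: θ0=180°, θ1=90°
[1] after rotate(1, 90): config: θ0=180°, θ1=180°
[2] after rotate(1, 90): config: θ0=180°, θ1=270°
no rival 2-sequence matches.

rotate(1, 90), rotate(1, 90)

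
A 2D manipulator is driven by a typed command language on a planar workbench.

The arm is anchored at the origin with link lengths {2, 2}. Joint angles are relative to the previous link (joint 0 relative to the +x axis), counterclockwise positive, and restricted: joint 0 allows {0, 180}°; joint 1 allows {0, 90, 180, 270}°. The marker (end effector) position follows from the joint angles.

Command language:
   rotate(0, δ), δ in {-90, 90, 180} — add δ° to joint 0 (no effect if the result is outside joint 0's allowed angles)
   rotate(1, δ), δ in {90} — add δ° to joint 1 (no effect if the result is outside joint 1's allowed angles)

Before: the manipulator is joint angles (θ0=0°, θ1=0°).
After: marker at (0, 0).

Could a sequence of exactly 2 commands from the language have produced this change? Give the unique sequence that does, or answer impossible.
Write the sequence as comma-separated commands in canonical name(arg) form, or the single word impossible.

t0: joint angles (θ0=0°, θ1=0°)
[1] after rotate(1, 90): joint angles (θ0=0°, θ1=90°)
[2] after rotate(1, 90): joint angles (θ0=0°, θ1=180°)
all 16 alternatives checked — unique.

rotate(1, 90), rotate(1, 90)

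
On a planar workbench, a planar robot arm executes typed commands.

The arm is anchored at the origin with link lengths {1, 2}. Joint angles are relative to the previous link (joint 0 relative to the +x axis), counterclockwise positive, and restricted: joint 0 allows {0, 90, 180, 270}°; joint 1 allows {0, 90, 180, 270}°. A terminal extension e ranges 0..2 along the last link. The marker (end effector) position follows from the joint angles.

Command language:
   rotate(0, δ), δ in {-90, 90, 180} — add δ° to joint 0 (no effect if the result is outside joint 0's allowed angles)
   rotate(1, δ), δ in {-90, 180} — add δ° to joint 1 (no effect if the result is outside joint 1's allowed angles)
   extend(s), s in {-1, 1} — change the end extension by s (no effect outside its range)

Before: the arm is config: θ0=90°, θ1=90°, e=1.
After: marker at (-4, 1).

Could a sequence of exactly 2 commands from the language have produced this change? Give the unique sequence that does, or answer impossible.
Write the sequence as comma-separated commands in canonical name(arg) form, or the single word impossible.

extend(1), extend(1)

start: config: θ0=90°, θ1=90°, e=1
step 1 (extend(1)): config: θ0=90°, θ1=90°, e=2
step 2 (extend(1)): config: θ0=90°, θ1=90°, e=2
no other 2-command option fits: unique.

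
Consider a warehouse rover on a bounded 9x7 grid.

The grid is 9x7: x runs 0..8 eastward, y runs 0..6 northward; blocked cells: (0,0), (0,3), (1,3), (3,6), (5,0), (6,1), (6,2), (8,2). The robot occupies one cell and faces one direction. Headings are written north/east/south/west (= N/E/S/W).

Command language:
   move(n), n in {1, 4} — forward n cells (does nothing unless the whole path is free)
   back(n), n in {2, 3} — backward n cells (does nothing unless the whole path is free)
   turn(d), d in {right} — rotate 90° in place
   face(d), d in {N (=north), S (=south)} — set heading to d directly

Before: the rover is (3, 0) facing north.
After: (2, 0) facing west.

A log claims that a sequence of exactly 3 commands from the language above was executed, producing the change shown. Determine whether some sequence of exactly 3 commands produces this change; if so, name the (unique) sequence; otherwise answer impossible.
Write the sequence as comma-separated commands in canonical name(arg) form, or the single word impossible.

key: cell and facing (now W) both changed — the 3 commands mix motion and turning
t0: (3, 0) facing north
1. face(S) → (3, 0) facing south
2. turn(right) → (3, 0) facing west
3. move(1) → (2, 0) facing west
no rival 3-sequence matches.

face(S), turn(right), move(1)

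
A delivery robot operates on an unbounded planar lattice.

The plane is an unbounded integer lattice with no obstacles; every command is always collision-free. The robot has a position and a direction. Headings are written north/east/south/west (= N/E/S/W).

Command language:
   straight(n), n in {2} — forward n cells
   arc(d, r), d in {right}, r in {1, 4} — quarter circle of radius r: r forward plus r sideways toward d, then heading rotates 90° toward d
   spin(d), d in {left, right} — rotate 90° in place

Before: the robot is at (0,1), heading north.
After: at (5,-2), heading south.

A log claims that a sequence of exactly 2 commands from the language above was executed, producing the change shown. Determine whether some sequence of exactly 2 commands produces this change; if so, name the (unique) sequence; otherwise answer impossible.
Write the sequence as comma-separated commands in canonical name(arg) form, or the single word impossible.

key: running arc(right, 4) before arc(right, 1) would end elsewhere — order is forced
start: at (0,1), heading north
t=1 arc(right, 1) ⇒ at (1,2), heading east
t=2 arc(right, 4) ⇒ at (5,-2), heading south
no rival 2-sequence matches.

arc(right, 1), arc(right, 4)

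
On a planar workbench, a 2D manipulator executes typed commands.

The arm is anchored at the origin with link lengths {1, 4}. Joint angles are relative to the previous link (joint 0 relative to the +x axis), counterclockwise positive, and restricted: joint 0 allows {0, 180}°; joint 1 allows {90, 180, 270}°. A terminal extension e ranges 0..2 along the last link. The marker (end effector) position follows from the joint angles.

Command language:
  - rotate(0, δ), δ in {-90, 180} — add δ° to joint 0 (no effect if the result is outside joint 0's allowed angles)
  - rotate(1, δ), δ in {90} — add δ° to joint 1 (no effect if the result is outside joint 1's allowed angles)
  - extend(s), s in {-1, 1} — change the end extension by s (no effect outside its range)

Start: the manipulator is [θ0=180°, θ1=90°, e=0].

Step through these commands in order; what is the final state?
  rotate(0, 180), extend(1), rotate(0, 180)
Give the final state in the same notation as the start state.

start: [θ0=180°, θ1=90°, e=0]
step 1 (rotate(0, 180)): [θ0=0°, θ1=90°, e=0]
step 2 (extend(1)): [θ0=0°, θ1=90°, e=1]
step 3 (rotate(0, 180)): [θ0=180°, θ1=90°, e=1]

[θ0=180°, θ1=90°, e=1]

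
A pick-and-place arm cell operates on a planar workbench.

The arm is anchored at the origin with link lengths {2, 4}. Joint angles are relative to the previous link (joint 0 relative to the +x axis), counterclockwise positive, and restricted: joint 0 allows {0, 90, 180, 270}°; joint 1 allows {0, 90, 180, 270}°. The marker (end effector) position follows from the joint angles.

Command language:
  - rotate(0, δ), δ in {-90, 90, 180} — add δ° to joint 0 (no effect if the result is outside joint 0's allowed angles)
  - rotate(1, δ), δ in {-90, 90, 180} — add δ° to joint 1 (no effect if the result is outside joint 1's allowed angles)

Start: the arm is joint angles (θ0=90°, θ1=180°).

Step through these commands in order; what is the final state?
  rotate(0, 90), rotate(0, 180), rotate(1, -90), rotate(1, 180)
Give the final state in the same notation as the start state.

t0: joint angles (θ0=90°, θ1=180°)
[1] after rotate(0, 90): joint angles (θ0=180°, θ1=180°)
[2] after rotate(0, 180): joint angles (θ0=0°, θ1=180°)
[3] after rotate(1, -90): joint angles (θ0=0°, θ1=90°)
[4] after rotate(1, 180): joint angles (θ0=0°, θ1=270°)

joint angles (θ0=0°, θ1=270°)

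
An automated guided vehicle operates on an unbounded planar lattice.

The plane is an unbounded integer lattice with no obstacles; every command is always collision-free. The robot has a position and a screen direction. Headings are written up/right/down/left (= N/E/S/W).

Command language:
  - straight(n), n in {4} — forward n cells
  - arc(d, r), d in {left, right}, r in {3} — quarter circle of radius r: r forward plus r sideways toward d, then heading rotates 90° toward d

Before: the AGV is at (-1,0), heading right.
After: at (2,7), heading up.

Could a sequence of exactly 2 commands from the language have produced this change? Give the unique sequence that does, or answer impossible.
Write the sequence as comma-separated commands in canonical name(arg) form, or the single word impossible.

arc(left, 3), straight(4)

key: running straight(4) before arc(left, 3) would end elsewhere — order is forced
begin: at (-1,0), heading right
step 1 (arc(left, 3)): at (2,3), heading up
step 2 (straight(4)): at (2,7), heading up
uniquely the one of 9 2-step routes that fits.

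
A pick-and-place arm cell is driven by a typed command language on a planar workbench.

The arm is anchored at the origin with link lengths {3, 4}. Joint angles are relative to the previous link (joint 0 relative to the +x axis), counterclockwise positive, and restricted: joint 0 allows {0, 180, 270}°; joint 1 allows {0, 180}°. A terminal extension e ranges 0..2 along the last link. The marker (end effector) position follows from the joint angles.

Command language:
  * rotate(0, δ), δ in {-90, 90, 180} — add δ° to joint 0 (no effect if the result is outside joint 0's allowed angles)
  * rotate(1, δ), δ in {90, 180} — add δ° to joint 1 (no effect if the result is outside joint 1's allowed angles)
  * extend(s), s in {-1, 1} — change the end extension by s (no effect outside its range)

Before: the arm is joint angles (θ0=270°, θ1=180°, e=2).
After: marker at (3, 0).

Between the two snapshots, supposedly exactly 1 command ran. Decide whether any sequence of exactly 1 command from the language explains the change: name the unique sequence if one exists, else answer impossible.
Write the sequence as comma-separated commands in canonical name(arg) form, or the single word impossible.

rotate(0, -90)

start: joint angles (θ0=270°, θ1=180°, e=2)
t=1 rotate(0, -90) ⇒ joint angles (θ0=180°, θ1=180°, e=2)
no other 1-command option fits: unique.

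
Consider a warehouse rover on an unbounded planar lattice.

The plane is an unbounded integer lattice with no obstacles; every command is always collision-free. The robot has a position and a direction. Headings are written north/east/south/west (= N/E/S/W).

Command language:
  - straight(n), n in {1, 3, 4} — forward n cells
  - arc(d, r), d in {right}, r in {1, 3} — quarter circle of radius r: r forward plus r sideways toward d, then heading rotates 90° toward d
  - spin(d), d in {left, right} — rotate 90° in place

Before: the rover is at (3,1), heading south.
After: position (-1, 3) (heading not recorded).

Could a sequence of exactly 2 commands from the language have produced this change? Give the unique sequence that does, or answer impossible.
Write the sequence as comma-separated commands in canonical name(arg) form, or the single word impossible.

arc(right, 1), arc(right, 3)

key: running arc(right, 3) before arc(right, 1) would end elsewhere — order is forced
from: at (3,1), heading south
[1] after arc(right, 1): at (2,0), heading west
[2] after arc(right, 3): at (-1,3), heading north
no other 2-command option fits: unique.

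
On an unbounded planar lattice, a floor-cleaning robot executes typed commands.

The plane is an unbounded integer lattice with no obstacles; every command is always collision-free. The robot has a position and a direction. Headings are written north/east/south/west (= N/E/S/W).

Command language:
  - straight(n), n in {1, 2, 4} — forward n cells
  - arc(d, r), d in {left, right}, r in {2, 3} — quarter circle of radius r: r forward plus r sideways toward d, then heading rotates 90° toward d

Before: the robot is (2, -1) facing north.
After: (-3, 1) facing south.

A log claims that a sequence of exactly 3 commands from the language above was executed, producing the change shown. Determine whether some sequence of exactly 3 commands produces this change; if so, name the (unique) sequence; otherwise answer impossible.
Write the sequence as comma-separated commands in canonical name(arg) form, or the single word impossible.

key: order matters: swapping straight(1) and arc(left, 2) lands elsewhere
initial: (2, -1) facing north
1. straight(1) → (2, 0) facing north
2. arc(left, 3) → (-1, 3) facing west
3. arc(left, 2) → (-3, 1) facing south
uniquely the one of 343 3-step routes that fits.

straight(1), arc(left, 3), arc(left, 2)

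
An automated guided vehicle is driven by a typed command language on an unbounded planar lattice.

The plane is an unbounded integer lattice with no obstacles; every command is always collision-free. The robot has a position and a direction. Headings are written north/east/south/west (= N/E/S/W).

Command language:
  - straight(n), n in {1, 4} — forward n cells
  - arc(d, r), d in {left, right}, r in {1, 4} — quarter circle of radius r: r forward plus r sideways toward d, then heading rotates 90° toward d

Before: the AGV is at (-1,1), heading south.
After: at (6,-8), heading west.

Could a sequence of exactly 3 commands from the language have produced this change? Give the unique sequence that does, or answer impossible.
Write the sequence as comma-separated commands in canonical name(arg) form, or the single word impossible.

arc(left, 4), arc(right, 4), arc(right, 1)

key: position moved to (6,-8) AND the heading swung to W — translation plus rotation needed
start: at (-1,1), heading south
t=1 arc(left, 4) ⇒ at (3,-3), heading east
t=2 arc(right, 4) ⇒ at (7,-7), heading south
t=3 arc(right, 1) ⇒ at (6,-8), heading west
no rival 3-sequence matches.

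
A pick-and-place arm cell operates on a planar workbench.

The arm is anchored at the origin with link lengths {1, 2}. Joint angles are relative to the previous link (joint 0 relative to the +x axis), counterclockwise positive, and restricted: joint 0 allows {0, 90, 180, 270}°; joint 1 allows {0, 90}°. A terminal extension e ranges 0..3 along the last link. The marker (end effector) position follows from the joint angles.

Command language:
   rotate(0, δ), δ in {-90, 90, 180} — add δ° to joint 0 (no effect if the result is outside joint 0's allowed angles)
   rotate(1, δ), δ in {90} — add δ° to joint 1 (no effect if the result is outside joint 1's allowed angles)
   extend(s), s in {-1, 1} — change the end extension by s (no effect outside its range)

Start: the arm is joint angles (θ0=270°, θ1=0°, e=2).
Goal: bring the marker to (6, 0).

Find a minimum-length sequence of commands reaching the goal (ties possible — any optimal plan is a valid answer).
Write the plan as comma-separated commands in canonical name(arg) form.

extend(1), rotate(0, 90)

t0: joint angles (θ0=270°, θ1=0°, e=2)
step 1 (extend(1)): joint angles (θ0=270°, θ1=0°, e=3)
step 2 (rotate(0, 90)): joint angles (θ0=0°, θ1=0°, e=3)
no 1-step plan works, so 2 is optimal.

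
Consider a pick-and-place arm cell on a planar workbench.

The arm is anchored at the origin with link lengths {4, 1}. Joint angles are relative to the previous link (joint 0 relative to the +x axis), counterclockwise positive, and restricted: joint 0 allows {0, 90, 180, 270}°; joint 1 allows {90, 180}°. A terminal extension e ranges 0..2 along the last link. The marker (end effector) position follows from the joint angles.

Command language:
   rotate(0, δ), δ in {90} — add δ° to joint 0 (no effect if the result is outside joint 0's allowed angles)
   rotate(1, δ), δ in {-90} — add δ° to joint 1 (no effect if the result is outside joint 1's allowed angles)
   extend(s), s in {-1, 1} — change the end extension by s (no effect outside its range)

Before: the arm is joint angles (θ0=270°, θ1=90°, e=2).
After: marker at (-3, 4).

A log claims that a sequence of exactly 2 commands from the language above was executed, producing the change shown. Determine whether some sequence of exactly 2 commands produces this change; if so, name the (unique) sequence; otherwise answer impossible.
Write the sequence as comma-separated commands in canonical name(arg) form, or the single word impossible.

start: joint angles (θ0=270°, θ1=90°, e=2)
step 1 (rotate(0, 90)): joint angles (θ0=0°, θ1=90°, e=2)
step 2 (rotate(0, 90)): joint angles (θ0=90°, θ1=90°, e=2)
all 16 alternatives checked — unique.

rotate(0, 90), rotate(0, 90)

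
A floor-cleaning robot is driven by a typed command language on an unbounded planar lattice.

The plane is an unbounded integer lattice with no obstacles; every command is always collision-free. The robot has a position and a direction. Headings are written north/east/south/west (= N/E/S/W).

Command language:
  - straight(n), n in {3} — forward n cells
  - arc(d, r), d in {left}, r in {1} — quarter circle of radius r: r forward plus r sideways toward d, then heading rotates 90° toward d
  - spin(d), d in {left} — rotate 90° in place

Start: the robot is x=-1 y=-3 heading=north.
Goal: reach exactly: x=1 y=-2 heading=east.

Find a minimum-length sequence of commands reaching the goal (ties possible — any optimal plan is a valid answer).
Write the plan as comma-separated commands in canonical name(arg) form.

arc(left, 1), spin(left), spin(left), straight(3)

start: x=-1 y=-3 heading=north
t=1 arc(left, 1) ⇒ x=-2 y=-2 heading=west
t=2 spin(left) ⇒ x=-2 y=-2 heading=south
t=3 spin(left) ⇒ x=-2 y=-2 heading=east
t=4 straight(3) ⇒ x=1 y=-2 heading=east
minimal: 4 command(s), checked below 4.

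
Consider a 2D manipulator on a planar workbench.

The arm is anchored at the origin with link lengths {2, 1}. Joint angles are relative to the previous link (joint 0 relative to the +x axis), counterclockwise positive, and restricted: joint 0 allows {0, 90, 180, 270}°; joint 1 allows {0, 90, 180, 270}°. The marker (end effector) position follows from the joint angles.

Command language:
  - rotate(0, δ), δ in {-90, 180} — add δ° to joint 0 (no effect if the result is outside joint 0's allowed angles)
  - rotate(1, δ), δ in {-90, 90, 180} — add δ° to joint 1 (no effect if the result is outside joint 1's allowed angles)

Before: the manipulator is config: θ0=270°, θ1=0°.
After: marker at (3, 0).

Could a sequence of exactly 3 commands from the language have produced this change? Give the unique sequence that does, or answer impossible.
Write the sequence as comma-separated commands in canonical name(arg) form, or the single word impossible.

start: config: θ0=270°, θ1=0°
[1] after rotate(0, -90): config: θ0=180°, θ1=0°
[2] after rotate(0, -90): config: θ0=90°, θ1=0°
[3] after rotate(0, -90): config: θ0=0°, θ1=0°
no rival 3-sequence matches.

rotate(0, -90), rotate(0, -90), rotate(0, -90)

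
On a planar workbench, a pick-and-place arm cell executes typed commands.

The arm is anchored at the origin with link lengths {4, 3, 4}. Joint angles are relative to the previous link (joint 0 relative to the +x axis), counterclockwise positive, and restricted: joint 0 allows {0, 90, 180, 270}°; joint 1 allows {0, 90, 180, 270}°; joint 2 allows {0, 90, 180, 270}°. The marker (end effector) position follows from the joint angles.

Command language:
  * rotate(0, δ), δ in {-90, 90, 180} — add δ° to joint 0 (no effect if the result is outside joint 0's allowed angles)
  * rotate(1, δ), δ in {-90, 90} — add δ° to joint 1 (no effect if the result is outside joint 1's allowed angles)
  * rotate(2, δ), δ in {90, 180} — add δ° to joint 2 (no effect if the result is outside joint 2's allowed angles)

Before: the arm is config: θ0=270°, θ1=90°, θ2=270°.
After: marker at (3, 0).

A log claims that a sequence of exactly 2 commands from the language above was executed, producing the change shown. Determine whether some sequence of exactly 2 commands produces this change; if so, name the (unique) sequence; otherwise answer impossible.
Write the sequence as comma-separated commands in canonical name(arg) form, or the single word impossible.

t0: config: θ0=270°, θ1=90°, θ2=270°
t=1 rotate(2, 90) ⇒ config: θ0=270°, θ1=90°, θ2=0°
t=2 rotate(2, 90) ⇒ config: θ0=270°, θ1=90°, θ2=90°
no rival 2-sequence matches.

rotate(2, 90), rotate(2, 90)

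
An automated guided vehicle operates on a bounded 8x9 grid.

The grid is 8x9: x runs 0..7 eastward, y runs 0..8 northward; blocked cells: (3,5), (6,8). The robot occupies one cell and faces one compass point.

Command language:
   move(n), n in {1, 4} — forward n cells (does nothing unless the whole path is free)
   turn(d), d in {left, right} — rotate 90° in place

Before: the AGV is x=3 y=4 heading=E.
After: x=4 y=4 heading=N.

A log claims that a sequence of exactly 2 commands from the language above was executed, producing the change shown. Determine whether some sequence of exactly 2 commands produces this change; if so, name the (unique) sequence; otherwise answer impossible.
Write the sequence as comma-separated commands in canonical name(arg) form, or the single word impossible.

move(1), turn(left)

key: order matters: swapping move(1) and turn(left) lands elsewhere
initial: x=3 y=4 heading=E
[1] after move(1): x=4 y=4 heading=E
[2] after turn(left): x=4 y=4 heading=N
uniquely the one of 16 2-step routes that fits.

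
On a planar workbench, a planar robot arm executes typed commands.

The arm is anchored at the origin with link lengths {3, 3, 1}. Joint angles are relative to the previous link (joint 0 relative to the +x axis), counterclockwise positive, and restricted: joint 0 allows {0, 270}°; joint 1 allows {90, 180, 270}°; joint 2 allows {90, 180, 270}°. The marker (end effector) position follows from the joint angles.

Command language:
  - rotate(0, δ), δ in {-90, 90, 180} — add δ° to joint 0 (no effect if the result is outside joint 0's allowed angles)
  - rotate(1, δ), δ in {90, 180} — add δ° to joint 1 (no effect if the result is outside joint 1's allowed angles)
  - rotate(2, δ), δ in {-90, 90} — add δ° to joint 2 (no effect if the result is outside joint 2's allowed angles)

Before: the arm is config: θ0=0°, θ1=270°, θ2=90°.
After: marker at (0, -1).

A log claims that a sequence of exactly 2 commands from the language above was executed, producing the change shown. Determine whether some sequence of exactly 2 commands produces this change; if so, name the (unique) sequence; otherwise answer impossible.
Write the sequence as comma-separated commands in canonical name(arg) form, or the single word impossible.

rotate(1, 180), rotate(1, 90)

key: running rotate(1, 90) before rotate(1, 180) would end elsewhere — order is forced
begin: config: θ0=0°, θ1=270°, θ2=90°
t=1 rotate(1, 180) ⇒ config: θ0=0°, θ1=90°, θ2=90°
t=2 rotate(1, 90) ⇒ config: θ0=0°, θ1=180°, θ2=90°
no rival 2-sequence matches.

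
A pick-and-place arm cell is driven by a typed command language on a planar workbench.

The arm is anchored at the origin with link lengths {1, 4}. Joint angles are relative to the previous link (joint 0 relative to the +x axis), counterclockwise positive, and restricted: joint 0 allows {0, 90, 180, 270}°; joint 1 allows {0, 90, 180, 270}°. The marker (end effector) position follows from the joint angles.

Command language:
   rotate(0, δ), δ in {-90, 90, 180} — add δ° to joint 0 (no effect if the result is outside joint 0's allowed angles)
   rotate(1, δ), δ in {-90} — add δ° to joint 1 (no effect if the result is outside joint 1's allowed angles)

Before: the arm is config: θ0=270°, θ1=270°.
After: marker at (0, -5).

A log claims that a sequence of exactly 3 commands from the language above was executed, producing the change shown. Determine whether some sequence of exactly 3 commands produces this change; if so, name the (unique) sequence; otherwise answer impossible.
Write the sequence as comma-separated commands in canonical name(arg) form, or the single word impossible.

t0: config: θ0=270°, θ1=270°
1. rotate(1, -90) → config: θ0=270°, θ1=180°
2. rotate(1, -90) → config: θ0=270°, θ1=90°
3. rotate(1, -90) → config: θ0=270°, θ1=0°
no rival 3-sequence matches.

rotate(1, -90), rotate(1, -90), rotate(1, -90)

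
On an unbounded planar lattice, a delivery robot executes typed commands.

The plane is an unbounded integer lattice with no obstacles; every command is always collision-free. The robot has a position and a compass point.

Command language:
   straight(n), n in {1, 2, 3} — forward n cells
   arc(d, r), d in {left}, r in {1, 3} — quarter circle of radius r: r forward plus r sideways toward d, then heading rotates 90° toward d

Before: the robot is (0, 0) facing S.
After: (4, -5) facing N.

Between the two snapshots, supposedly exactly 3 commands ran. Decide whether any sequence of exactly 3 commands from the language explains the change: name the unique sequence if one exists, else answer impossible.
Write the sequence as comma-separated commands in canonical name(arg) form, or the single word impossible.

key: cell and facing (now N) both changed — the 3 commands mix motion and turning
t0: (0, 0) facing S
t=1 straight(3) ⇒ (0, -3) facing S
t=2 arc(left, 3) ⇒ (3, -6) facing E
t=3 arc(left, 1) ⇒ (4, -5) facing N
all 125 alternatives checked — unique.

straight(3), arc(left, 3), arc(left, 1)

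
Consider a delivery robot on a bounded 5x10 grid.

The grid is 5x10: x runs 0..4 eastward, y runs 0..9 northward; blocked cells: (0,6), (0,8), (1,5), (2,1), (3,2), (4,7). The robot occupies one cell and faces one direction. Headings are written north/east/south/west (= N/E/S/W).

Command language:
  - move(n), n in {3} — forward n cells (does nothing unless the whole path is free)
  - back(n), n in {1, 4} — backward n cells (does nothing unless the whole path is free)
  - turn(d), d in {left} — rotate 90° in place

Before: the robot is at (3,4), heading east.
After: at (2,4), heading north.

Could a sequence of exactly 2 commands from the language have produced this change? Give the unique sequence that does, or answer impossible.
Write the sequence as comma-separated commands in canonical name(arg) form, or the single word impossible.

back(1), turn(left)

key: cell and facing (now N) both changed — the 2 commands mix motion and turning
t0: at (3,4), heading east
1. back(1) → at (2,4), heading east
2. turn(left) → at (2,4), heading north
no rival 2-sequence matches.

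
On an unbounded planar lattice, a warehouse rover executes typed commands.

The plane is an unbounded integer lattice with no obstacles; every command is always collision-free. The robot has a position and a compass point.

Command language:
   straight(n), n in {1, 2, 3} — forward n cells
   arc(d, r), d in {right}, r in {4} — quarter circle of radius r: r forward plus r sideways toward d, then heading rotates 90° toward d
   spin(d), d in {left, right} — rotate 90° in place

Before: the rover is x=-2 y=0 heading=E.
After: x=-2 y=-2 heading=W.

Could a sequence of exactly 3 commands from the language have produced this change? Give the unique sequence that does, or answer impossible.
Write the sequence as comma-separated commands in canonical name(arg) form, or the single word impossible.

key: cell and facing (now W) both changed — the 3 commands mix motion and turning
start: x=-2 y=0 heading=E
[1] after spin(right): x=-2 y=0 heading=S
[2] after straight(2): x=-2 y=-2 heading=S
[3] after spin(right): x=-2 y=-2 heading=W
no rival 3-sequence matches.

spin(right), straight(2), spin(right)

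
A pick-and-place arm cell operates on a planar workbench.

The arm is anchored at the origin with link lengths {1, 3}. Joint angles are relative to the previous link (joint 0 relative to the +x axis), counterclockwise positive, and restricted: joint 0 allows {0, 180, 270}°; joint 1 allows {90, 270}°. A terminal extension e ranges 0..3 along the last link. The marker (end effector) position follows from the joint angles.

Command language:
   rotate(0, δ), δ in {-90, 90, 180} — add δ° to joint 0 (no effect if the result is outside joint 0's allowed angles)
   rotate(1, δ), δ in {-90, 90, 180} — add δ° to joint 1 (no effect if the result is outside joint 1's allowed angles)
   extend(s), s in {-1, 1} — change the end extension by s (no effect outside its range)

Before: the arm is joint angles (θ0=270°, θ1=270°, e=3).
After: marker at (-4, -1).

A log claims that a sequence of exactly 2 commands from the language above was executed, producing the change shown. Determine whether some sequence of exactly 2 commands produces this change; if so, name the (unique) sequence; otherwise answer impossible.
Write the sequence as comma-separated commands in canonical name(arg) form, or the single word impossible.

extend(-1), extend(-1)

initial: joint angles (θ0=270°, θ1=270°, e=3)
t=1 extend(-1) ⇒ joint angles (θ0=270°, θ1=270°, e=2)
t=2 extend(-1) ⇒ joint angles (θ0=270°, θ1=270°, e=1)
all 64 alternatives checked — unique.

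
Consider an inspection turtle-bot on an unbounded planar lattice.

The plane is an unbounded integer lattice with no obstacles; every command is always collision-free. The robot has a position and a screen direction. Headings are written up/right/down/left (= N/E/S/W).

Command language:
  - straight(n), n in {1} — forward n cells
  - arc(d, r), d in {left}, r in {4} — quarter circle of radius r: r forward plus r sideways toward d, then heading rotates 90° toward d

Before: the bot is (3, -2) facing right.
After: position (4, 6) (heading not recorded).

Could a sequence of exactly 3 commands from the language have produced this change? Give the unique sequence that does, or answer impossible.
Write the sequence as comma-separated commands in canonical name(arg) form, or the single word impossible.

straight(1), arc(left, 4), arc(left, 4)

key: order matters: swapping straight(1) and arc(left, 4) lands elsewhere
t0: (3, -2) facing right
1. straight(1) → (4, -2) facing right
2. arc(left, 4) → (8, 2) facing up
3. arc(left, 4) → (4, 6) facing left
no other 3-command option fits: unique.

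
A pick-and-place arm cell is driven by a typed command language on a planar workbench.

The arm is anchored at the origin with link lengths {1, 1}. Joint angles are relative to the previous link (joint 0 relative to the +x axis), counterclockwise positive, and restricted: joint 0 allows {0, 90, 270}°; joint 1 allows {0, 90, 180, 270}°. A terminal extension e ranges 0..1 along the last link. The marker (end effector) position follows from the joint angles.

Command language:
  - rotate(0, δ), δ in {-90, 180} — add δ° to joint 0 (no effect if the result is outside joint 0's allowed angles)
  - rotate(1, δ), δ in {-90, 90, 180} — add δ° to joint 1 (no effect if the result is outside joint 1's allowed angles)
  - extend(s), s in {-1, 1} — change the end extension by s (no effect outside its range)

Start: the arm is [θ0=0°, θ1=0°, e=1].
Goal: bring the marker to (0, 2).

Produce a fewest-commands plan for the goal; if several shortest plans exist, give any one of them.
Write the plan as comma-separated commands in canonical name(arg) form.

extend(-1), rotate(0, -90), rotate(0, 180)

t0: [θ0=0°, θ1=0°, e=1]
step 1 (extend(-1)): [θ0=0°, θ1=0°, e=0]
step 2 (rotate(0, -90)): [θ0=270°, θ1=0°, e=0]
step 3 (rotate(0, 180)): [θ0=90°, θ1=0°, e=0]
no 2-step plan works, so 3 is optimal.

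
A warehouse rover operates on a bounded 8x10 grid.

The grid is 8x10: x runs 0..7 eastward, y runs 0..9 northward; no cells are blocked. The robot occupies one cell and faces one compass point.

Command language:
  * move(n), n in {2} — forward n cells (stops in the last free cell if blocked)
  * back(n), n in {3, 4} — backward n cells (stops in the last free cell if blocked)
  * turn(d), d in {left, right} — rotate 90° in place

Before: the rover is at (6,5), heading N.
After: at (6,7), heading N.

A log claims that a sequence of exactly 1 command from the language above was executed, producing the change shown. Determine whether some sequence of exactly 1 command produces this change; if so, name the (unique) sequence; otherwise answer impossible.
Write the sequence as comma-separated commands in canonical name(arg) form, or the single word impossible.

move(2)

key: heading stays N — the single command does not turn
from: at (6,5), heading N
t=1 move(2) ⇒ at (6,7), heading N
all 5 alternatives checked — unique.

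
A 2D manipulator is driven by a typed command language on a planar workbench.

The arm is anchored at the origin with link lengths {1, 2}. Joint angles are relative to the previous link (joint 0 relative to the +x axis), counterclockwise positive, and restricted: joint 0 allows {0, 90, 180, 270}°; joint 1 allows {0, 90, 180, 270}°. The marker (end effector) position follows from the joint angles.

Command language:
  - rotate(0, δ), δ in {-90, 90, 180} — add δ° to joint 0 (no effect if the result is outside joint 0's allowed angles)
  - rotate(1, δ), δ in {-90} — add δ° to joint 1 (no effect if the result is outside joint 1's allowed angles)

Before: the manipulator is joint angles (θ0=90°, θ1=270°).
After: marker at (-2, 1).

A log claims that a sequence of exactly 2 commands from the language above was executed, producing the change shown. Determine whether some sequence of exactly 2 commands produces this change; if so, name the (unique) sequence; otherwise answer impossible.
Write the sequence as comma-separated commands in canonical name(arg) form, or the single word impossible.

rotate(1, -90), rotate(1, -90)

initial: joint angles (θ0=90°, θ1=270°)
t=1 rotate(1, -90) ⇒ joint angles (θ0=90°, θ1=180°)
t=2 rotate(1, -90) ⇒ joint angles (θ0=90°, θ1=90°)
all 16 alternatives checked — unique.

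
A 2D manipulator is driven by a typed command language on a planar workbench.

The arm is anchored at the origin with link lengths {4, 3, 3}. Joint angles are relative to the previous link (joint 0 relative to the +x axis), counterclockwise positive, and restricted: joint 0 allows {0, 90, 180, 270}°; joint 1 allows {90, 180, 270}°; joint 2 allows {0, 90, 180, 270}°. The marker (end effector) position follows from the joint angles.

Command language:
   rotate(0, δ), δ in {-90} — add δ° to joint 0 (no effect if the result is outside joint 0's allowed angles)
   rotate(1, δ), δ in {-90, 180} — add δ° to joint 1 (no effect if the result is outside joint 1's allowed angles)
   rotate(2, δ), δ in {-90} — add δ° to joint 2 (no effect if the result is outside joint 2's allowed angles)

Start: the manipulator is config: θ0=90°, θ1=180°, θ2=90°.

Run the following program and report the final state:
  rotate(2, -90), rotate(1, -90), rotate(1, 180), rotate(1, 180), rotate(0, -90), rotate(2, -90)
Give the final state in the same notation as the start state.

from: config: θ0=90°, θ1=180°, θ2=90°
t=1 rotate(2, -90) ⇒ config: θ0=90°, θ1=180°, θ2=0°
t=2 rotate(1, -90) ⇒ config: θ0=90°, θ1=90°, θ2=0°
t=3 rotate(1, 180) ⇒ config: θ0=90°, θ1=270°, θ2=0°
t=4 rotate(1, 180) ⇒ config: θ0=90°, θ1=90°, θ2=0°
t=5 rotate(0, -90) ⇒ config: θ0=0°, θ1=90°, θ2=0°
t=6 rotate(2, -90) ⇒ config: θ0=0°, θ1=90°, θ2=270°

config: θ0=0°, θ1=90°, θ2=270°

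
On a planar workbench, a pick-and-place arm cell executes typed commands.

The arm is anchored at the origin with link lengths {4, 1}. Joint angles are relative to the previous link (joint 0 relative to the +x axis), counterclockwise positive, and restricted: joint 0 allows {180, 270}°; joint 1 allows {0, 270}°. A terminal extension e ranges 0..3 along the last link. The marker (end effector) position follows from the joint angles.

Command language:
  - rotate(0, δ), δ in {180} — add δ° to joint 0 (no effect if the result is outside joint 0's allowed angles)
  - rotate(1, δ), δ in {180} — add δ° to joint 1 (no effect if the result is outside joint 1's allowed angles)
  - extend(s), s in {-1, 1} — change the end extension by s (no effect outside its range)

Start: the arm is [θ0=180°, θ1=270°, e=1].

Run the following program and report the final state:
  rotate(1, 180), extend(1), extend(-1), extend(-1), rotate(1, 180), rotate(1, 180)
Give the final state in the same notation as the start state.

start: [θ0=180°, θ1=270°, e=1]
t=1 rotate(1, 180) ⇒ [θ0=180°, θ1=270°, e=1]
t=2 extend(1) ⇒ [θ0=180°, θ1=270°, e=2]
t=3 extend(-1) ⇒ [θ0=180°, θ1=270°, e=1]
t=4 extend(-1) ⇒ [θ0=180°, θ1=270°, e=0]
t=5 rotate(1, 180) ⇒ [θ0=180°, θ1=270°, e=0]
t=6 rotate(1, 180) ⇒ [θ0=180°, θ1=270°, e=0]

[θ0=180°, θ1=270°, e=0]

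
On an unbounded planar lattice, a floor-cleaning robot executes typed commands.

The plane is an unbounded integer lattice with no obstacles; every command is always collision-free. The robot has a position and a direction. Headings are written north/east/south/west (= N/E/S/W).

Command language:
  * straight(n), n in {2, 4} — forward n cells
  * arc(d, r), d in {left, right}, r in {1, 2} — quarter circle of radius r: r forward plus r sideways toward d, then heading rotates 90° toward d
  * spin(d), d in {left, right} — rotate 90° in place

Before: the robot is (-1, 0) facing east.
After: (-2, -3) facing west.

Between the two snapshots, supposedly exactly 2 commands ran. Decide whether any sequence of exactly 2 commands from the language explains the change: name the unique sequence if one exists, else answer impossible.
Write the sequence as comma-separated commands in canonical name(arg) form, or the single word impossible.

arc(right, 1), arc(right, 2)

key: position moved to (-2,-3) AND the heading swung to W — translation plus rotation needed
from: (-1, 0) facing east
[1] after arc(right, 1): (0, -1) facing south
[2] after arc(right, 2): (-2, -3) facing west
no rival 2-sequence matches.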